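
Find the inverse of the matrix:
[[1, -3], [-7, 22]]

For [[a,b],[c,d]], inverse = (1/det)·[[d,-b],[-c,a]]
det = (1)(22) - (-3)(-7) = 22 - 21 = 1
Inverse = [[22, 3], [7, 1]]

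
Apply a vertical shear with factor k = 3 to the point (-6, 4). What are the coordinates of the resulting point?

Shear matrix for vertical shear with factor k = 3:
[[1, 0], [3, 1]]
Result: (-6, 4) → (-6, -14)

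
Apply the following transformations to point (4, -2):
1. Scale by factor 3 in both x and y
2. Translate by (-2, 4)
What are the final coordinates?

Step 1: Scale (4, -2) by 3 → (12, -6)
Step 2: Translate by (-2, 4) → (10, -2)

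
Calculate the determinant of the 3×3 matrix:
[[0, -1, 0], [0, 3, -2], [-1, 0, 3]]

Expansion along first row:
det = 0·det([[3,-2],[0,3]]) - -1·det([[0,-2],[-1,3]]) + 0·det([[0,3],[-1,0]])
    = 0·(3·3 - -2·0) - -1·(0·3 - -2·-1) + 0·(0·0 - 3·-1)
    = 0·9 - -1·-2 + 0·3
    = 0 + -2 + 0 = -2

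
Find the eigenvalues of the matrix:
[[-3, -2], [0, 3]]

Characteristic equation: det(A - λI) = 0
λ² - (trace)λ + (det) = 0
trace = -3 + 3 = 0, det = (-3)(3) - (-2)(0) = -9
λ² - (0)λ + (-9) = 0
λ = (0 ± √((0)² - 4·(-9))) / 2 = (0 ± √36) / 2
Solving: λ = -3, 3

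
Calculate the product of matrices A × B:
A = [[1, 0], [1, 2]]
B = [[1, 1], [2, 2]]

Matrix multiplication:
C[0][0] = 1×1 + 0×2 = 1
C[0][1] = 1×1 + 0×2 = 1
C[1][0] = 1×1 + 2×2 = 5
C[1][1] = 1×1 + 2×2 = 5
Result: [[1, 1], [5, 5]]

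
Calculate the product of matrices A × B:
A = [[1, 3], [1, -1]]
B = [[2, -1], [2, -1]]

Matrix multiplication:
C[0][0] = 1×2 + 3×2 = 8
C[0][1] = 1×-1 + 3×-1 = -4
C[1][0] = 1×2 + -1×2 = 0
C[1][1] = 1×-1 + -1×-1 = 0
Result: [[8, -4], [0, 0]]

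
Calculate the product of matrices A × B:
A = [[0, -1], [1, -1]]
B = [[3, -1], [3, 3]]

Matrix multiplication:
C[0][0] = 0×3 + -1×3 = -3
C[0][1] = 0×-1 + -1×3 = -3
C[1][0] = 1×3 + -1×3 = 0
C[1][1] = 1×-1 + -1×3 = -4
Result: [[-3, -3], [0, -4]]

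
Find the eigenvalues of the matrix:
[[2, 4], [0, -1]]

Characteristic equation: det(A - λI) = 0
λ² - (trace)λ + (det) = 0
trace = 2 + -1 = 1, det = (2)(-1) - (4)(0) = -2
λ² - (1)λ + (-2) = 0
λ = (1 ± √((1)² - 4·(-2))) / 2 = (1 ± √9) / 2
Solving: λ = -1, 2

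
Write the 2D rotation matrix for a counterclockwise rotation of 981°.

Rotation matrix formula: [[cos θ, -sin θ], [sin θ, cos θ]]
For θ = 981°:
cos(981°) = -0.1564
sin(981°) = -0.9877
Result: [[-0.1564, 0.9877], [-0.9877, -0.1564]]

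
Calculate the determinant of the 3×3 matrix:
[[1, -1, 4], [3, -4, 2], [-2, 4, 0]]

Expansion along first row:
det = 1·det([[-4,2],[4,0]]) - -1·det([[3,2],[-2,0]]) + 4·det([[3,-4],[-2,4]])
    = 1·(-4·0 - 2·4) - -1·(3·0 - 2·-2) + 4·(3·4 - -4·-2)
    = 1·-8 - -1·4 + 4·4
    = -8 + 4 + 16 = 12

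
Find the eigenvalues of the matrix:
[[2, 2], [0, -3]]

Characteristic equation: det(A - λI) = 0
λ² - (trace)λ + (det) = 0
trace = 2 + -3 = -1, det = (2)(-3) - (2)(0) = -6
λ² - (-1)λ + (-6) = 0
λ = (-1 ± √((-1)² - 4·(-6))) / 2 = (-1 ± √25) / 2
Solving: λ = -3, 2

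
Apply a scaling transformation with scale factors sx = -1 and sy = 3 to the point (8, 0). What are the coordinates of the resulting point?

Scaling matrix:
[[-1, 0], [0, 3]]
Result: (8 × -1, 0 × 3) = (-8, 0)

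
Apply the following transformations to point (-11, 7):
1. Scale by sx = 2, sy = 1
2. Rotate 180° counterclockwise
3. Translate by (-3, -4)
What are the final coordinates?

Step 1: Scale → (-22, 7)
Step 2: Rotate 180° → (22, -7)
Step 3: Translate → (19, -11)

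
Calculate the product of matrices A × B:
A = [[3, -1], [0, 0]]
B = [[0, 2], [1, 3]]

Matrix multiplication:
C[0][0] = 3×0 + -1×1 = -1
C[0][1] = 3×2 + -1×3 = 3
C[1][0] = 0×0 + 0×1 = 0
C[1][1] = 0×2 + 0×3 = 0
Result: [[-1, 3], [0, 0]]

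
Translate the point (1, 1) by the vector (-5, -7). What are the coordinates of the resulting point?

Translation by (-5, -7) (homogeneous matrix [[1, 0, -5], [0, 1, -7], [0, 0, 1]]):
x' = 1 + -5 = -4
y' = 1 + -7 = -6
Result: (-4, -6)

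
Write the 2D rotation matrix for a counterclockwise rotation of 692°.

Rotation matrix formula: [[cos θ, -sin θ], [sin θ, cos θ]]
For θ = 692°:
cos(692°) = 0.8829
sin(692°) = -0.4695
Result: [[0.8829, 0.4695], [-0.4695, 0.8829]]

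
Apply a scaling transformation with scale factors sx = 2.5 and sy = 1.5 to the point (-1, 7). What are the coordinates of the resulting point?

Scaling matrix:
[[2.50, 0], [0, 1.50]]
Result: (-1 × 2.5, 7 × 1.5) = (-2.5, 10.5)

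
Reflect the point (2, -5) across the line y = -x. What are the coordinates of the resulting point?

Reflection across line y = -x: (2, -5) → (5, -2)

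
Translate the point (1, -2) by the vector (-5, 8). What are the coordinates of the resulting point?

Translation by (-5, 8) (homogeneous matrix [[1, 0, -5], [0, 1, 8], [0, 0, 1]]):
x' = 1 + -5 = -4
y' = -2 + 8 = 6
Result: (-4, 6)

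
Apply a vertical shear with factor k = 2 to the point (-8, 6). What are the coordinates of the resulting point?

Shear matrix for vertical shear with factor k = 2:
[[1, 0], [2, 1]]
Result: (-8, 6) → (-8, -10)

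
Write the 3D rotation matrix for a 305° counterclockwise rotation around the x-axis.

Rotation matrix for counterclockwise 305° around x-axis:
cos(305°) = 0.5736, sin(305°) = -0.8192
Result: [[1, 0, 0], [0, 0.5736, 0.8192], [0, -0.8192, 0.5736]]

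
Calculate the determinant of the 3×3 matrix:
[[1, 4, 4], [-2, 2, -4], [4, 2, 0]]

Expansion along first row:
det = 1·det([[2,-4],[2,0]]) - 4·det([[-2,-4],[4,0]]) + 4·det([[-2,2],[4,2]])
    = 1·(2·0 - -4·2) - 4·(-2·0 - -4·4) + 4·(-2·2 - 2·4)
    = 1·8 - 4·16 + 4·-12
    = 8 + -64 + -48 = -104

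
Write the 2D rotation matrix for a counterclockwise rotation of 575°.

Rotation matrix formula: [[cos θ, -sin θ], [sin θ, cos θ]]
For θ = 575°:
cos(575°) = -0.8192
sin(575°) = -0.5736
Result: [[-0.8192, 0.5736], [-0.5736, -0.8192]]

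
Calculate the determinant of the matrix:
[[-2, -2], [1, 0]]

For a 2×2 matrix [[a, b], [c, d]], det = ad - bc
det = (-2)(0) - (-2)(1) = 0 - -2 = 2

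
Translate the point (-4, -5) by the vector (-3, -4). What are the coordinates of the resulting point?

Translation by (-3, -4) (homogeneous matrix [[1, 0, -3], [0, 1, -4], [0, 0, 1]]):
x' = -4 + -3 = -7
y' = -5 + -4 = -9
Result: (-7, -9)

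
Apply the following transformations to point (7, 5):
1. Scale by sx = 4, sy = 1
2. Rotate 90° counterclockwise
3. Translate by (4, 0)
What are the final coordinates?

Step 1: Scale → (28, 5)
Step 2: Rotate 90° → (-5, 28)
Step 3: Translate → (-1, 28)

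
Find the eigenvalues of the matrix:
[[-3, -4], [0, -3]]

Characteristic equation: det(A - λI) = 0
λ² - (trace)λ + (det) = 0
trace = -3 + -3 = -6, det = (-3)(-3) - (-4)(0) = 9
λ² - (-6)λ + (9) = 0
λ = (-6 ± √((-6)² - 4·(9))) / 2 = (-6 ± √0) / 2
Solving: λ = -3, -3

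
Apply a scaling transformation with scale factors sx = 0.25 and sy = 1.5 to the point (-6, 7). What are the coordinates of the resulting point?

Scaling matrix:
[[0.25, 0], [0, 1.50]]
Result: (-6 × 0.25, 7 × 1.5) = (-1.5, 10.5)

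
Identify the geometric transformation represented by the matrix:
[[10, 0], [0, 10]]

This matrix represents: uniform scaling by factor 10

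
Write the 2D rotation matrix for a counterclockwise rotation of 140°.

Rotation matrix formula: [[cos θ, -sin θ], [sin θ, cos θ]]
For θ = 140°:
cos(140°) = -0.7660
sin(140°) = 0.6428
Result: [[-0.7660, -0.6428], [0.6428, -0.7660]]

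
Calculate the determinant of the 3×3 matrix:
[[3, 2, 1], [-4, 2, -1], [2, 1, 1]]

Expansion along first row:
det = 3·det([[2,-1],[1,1]]) - 2·det([[-4,-1],[2,1]]) + 1·det([[-4,2],[2,1]])
    = 3·(2·1 - -1·1) - 2·(-4·1 - -1·2) + 1·(-4·1 - 2·2)
    = 3·3 - 2·-2 + 1·-8
    = 9 + 4 + -8 = 5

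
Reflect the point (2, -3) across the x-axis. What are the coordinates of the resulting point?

Reflection across x-axis: (2, -3) → (2, 3)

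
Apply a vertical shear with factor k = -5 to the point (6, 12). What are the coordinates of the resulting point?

Shear matrix for vertical shear with factor k = -5:
[[1, 0], [-5, 1]]
Result: (6, 12) → (6, -18)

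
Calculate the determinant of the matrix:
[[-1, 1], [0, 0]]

For a 2×2 matrix [[a, b], [c, d]], det = ad - bc
det = (-1)(0) - (1)(0) = 0 - 0 = 0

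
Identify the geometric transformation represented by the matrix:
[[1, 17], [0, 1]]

This matrix represents: horizontal shear with factor 17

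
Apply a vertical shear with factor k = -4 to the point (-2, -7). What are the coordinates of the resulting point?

Shear matrix for vertical shear with factor k = -4:
[[1, 0], [-4, 1]]
Result: (-2, -7) → (-2, 1)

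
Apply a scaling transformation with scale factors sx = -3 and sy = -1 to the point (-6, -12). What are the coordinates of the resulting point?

Scaling matrix:
[[-3, 0], [0, -1]]
Result: (-6 × -3, -12 × -1) = (18, 12)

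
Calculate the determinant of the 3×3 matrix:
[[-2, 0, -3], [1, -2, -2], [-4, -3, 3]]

Expansion along first row:
det = -2·det([[-2,-2],[-3,3]]) - 0·det([[1,-2],[-4,3]]) + -3·det([[1,-2],[-4,-3]])
    = -2·(-2·3 - -2·-3) - 0·(1·3 - -2·-4) + -3·(1·-3 - -2·-4)
    = -2·-12 - 0·-5 + -3·-11
    = 24 + 0 + 33 = 57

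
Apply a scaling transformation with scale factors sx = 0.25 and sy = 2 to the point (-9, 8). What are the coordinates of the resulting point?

Scaling matrix:
[[0.25, 0], [0, 2]]
Result: (-9 × 0.25, 8 × 2) = (-2.25, 16)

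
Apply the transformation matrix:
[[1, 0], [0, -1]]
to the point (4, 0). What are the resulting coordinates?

Matrix multiplication:
[[1, 0], [0, -1]] × [4, 0]ᵀ
= [(1)(4) + (0)(0), (0)(4) + (-1)(0)]ᵀ
= [4, 0]ᵀ
Result: (4, 0)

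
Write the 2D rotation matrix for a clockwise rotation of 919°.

Rotation matrix formula: [[cos θ, -sin θ], [sin θ, cos θ]]
A clockwise rotation by 919° is equivalent to a counterclockwise rotation by -919°.
For θ = -919°:
cos(-919°) = -0.9455
sin(-919°) = 0.3256
Result: [[-0.9455, -0.3256], [0.3256, -0.9455]]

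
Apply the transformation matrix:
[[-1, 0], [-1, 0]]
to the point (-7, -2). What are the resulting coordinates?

Matrix multiplication:
[[-1, 0], [-1, 0]] × [-7, -2]ᵀ
= [(-1)(-7) + (0)(-2), (-1)(-7) + (0)(-2)]ᵀ
= [7, 7]ᵀ
Result: (7, 7)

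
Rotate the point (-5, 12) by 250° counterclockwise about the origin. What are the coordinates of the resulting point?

Rotation matrix for 250°: [[cos 250°, -sin 250°], [sin 250°, cos 250°]] ≈ [[-0.342020, 0.939693], [-0.939693, -0.342020]]
[[-0.342020, 0.939693], [-0.939693, -0.342020]] × [-5, 12]ᵀ ≈ [12.9864, 0.5942]ᵀ
Result: (12.9864, 0.5942)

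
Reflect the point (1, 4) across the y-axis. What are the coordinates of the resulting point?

Reflection across y-axis: (1, 4) → (-1, 4)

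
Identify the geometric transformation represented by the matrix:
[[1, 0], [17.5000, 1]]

This matrix represents: vertical shear with factor 17.5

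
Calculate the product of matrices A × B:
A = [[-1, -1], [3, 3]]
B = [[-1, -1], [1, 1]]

Matrix multiplication:
C[0][0] = -1×-1 + -1×1 = 0
C[0][1] = -1×-1 + -1×1 = 0
C[1][0] = 3×-1 + 3×1 = 0
C[1][1] = 3×-1 + 3×1 = 0
Result: [[0, 0], [0, 0]]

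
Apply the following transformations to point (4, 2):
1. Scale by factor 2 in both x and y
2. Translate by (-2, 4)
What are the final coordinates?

Step 1: Scale (4, 2) by 2 → (8, 4)
Step 2: Translate by (-2, 4) → (6, 8)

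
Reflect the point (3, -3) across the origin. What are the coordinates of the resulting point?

Reflection across origin: (3, -3) → (-3, 3)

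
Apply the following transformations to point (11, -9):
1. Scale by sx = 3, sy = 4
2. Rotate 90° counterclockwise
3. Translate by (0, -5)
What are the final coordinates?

Step 1: Scale → (33, -36)
Step 2: Rotate 90° → (36, 33)
Step 3: Translate → (36, 28)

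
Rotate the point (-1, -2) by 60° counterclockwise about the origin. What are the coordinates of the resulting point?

Rotation matrix for 60°: [[cos 60°, -sin 60°], [sin 60°, cos 60°]] ≈ [[0.500000, -0.866025], [0.866025, 0.500000]]
[[0.500000, -0.866025], [0.866025, 0.500000]] × [-1, -2]ᵀ ≈ [1.2321, -1.8660]ᵀ
Result: (1.2321, -1.8660)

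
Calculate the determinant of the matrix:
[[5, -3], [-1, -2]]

For a 2×2 matrix [[a, b], [c, d]], det = ad - bc
det = (5)(-2) - (-3)(-1) = -10 - 3 = -13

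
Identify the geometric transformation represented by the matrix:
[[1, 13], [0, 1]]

This matrix represents: horizontal shear with factor 13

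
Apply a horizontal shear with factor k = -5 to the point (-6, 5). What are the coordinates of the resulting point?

Shear matrix for horizontal shear with factor k = -5:
[[1, -5], [0, 1]]
Result: (-6, 5) → (-31, 5)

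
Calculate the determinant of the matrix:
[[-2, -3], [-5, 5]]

For a 2×2 matrix [[a, b], [c, d]], det = ad - bc
det = (-2)(5) - (-3)(-5) = -10 - 15 = -25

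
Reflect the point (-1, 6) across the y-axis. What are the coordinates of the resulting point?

Reflection across y-axis: (-1, 6) → (1, 6)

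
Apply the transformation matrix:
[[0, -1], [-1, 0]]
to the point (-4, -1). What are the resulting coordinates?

Matrix multiplication:
[[0, -1], [-1, 0]] × [-4, -1]ᵀ
= [(0)(-4) + (-1)(-1), (-1)(-4) + (0)(-1)]ᵀ
= [1, 4]ᵀ
Result: (1, 4)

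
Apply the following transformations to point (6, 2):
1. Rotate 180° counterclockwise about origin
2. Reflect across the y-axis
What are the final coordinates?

Step 1: Rotate 180° → (-6, -2)
Step 2: Reflect across y-axis → (6, -2)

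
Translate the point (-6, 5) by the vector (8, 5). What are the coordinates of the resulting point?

Translation by (8, 5) (homogeneous matrix [[1, 0, 8], [0, 1, 5], [0, 0, 1]]):
x' = -6 + 8 = 2
y' = 5 + 5 = 10
Result: (2, 10)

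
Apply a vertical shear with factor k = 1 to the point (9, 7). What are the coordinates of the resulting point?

Shear matrix for vertical shear with factor k = 1:
[[1, 0], [1, 1]]
Result: (9, 7) → (9, 16)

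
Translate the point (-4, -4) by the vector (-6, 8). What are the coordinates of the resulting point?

Translation by (-6, 8) (homogeneous matrix [[1, 0, -6], [0, 1, 8], [0, 0, 1]]):
x' = -4 + -6 = -10
y' = -4 + 8 = 4
Result: (-10, 4)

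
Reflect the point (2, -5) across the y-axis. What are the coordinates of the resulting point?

Reflection across y-axis: (2, -5) → (-2, -5)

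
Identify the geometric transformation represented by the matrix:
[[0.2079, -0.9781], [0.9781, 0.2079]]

This matrix represents: rotation by 78° counterclockwise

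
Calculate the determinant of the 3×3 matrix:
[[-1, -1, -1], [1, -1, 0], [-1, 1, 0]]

Expansion along first row:
det = -1·det([[-1,0],[1,0]]) - -1·det([[1,0],[-1,0]]) + -1·det([[1,-1],[-1,1]])
    = -1·(-1·0 - 0·1) - -1·(1·0 - 0·-1) + -1·(1·1 - -1·-1)
    = -1·0 - -1·0 + -1·0
    = 0 + 0 + 0 = 0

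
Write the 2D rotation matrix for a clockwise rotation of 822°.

Rotation matrix formula: [[cos θ, -sin θ], [sin θ, cos θ]]
A clockwise rotation by 822° is equivalent to a counterclockwise rotation by -822°.
For θ = -822°:
cos(-822°) = -0.2079
sin(-822°) = -0.9781
Result: [[-0.2079, 0.9781], [-0.9781, -0.2079]]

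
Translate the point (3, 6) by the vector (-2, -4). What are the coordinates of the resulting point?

Translation by (-2, -4) (homogeneous matrix [[1, 0, -2], [0, 1, -4], [0, 0, 1]]):
x' = 3 + -2 = 1
y' = 6 + -4 = 2
Result: (1, 2)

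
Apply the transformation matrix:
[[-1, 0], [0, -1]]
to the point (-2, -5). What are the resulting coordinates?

Matrix multiplication:
[[-1, 0], [0, -1]] × [-2, -5]ᵀ
= [(-1)(-2) + (0)(-5), (0)(-2) + (-1)(-5)]ᵀ
= [2, 5]ᵀ
Result: (2, 5)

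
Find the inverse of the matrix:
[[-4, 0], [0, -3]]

For [[a,b],[c,d]], inverse = (1/det)·[[d,-b],[-c,a]]
det = (-4)(-3) - (0)(0) = 12 - 0 = 12
Inverse = (1/12)·[[-3, 0], [0, -4]]
= [[-1/4, 0], [0, -1/3]]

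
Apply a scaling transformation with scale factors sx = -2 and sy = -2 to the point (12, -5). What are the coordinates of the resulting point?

Scaling matrix:
[[-2, 0], [0, -2]]
Result: (12 × -2, -5 × -2) = (-24, 10)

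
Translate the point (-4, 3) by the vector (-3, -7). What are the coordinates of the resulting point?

Translation by (-3, -7) (homogeneous matrix [[1, 0, -3], [0, 1, -7], [0, 0, 1]]):
x' = -4 + -3 = -7
y' = 3 + -7 = -4
Result: (-7, -4)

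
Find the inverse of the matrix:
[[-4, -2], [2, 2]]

For [[a,b],[c,d]], inverse = (1/det)·[[d,-b],[-c,a]]
det = (-4)(2) - (-2)(2) = -8 - -4 = -4
Inverse = (1/-4)·[[2, 2], [-2, -4]]
= [[-1/2, -1/2], [1/2, 1]]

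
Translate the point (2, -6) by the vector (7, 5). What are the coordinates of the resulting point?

Translation by (7, 5) (homogeneous matrix [[1, 0, 7], [0, 1, 5], [0, 0, 1]]):
x' = 2 + 7 = 9
y' = -6 + 5 = -1
Result: (9, -1)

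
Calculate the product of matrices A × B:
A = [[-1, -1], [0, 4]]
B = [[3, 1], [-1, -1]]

Matrix multiplication:
C[0][0] = -1×3 + -1×-1 = -2
C[0][1] = -1×1 + -1×-1 = 0
C[1][0] = 0×3 + 4×-1 = -4
C[1][1] = 0×1 + 4×-1 = -4
Result: [[-2, 0], [-4, -4]]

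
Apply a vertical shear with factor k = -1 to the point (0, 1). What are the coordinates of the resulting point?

Shear matrix for vertical shear with factor k = -1:
[[1, 0], [-1, 1]]
Result: (0, 1) → (0, 1)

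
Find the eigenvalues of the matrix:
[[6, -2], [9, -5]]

Characteristic equation: det(A - λI) = 0
λ² - (trace)λ + (det) = 0
trace = 6 + -5 = 1, det = (6)(-5) - (-2)(9) = -12
λ² - (1)λ + (-12) = 0
λ = (1 ± √((1)² - 4·(-12))) / 2 = (1 ± √49) / 2
Solving: λ = -3, 4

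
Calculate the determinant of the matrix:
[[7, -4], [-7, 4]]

For a 2×2 matrix [[a, b], [c, d]], det = ad - bc
det = (7)(4) - (-4)(-7) = 28 - 28 = 0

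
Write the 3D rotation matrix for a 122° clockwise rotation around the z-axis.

Rotation matrix for clockwise 122° around z-axis:
A clockwise rotation by 122° is a counterclockwise rotation by -122°.
cos(-122°) = -0.5299, sin(-122°) = -0.8480
Result: [[-0.5299, 0.8480, 0], [-0.8480, -0.5299, 0], [0, 0, 1]]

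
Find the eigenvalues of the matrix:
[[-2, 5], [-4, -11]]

Characteristic equation: det(A - λI) = 0
λ² - (trace)λ + (det) = 0
trace = -2 + -11 = -13, det = (-2)(-11) - (5)(-4) = 42
λ² - (-13)λ + (42) = 0
λ = (-13 ± √((-13)² - 4·(42))) / 2 = (-13 ± √1) / 2
Solving: λ = -7, -6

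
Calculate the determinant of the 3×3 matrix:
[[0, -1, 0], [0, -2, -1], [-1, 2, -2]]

Expansion along first row:
det = 0·det([[-2,-1],[2,-2]]) - -1·det([[0,-1],[-1,-2]]) + 0·det([[0,-2],[-1,2]])
    = 0·(-2·-2 - -1·2) - -1·(0·-2 - -1·-1) + 0·(0·2 - -2·-1)
    = 0·6 - -1·-1 + 0·-2
    = 0 + -1 + 0 = -1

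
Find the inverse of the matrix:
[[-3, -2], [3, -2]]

For [[a,b],[c,d]], inverse = (1/det)·[[d,-b],[-c,a]]
det = (-3)(-2) - (-2)(3) = 6 - -6 = 12
Inverse = (1/12)·[[-2, 2], [-3, -3]]
= [[-1/6, 1/6], [-1/4, -1/4]]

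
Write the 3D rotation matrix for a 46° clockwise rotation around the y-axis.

Rotation matrix for clockwise 46° around y-axis:
A clockwise rotation by 46° is a counterclockwise rotation by -46°.
cos(-46°) = 0.6947, sin(-46°) = -0.7193
Result: [[0.6947, 0, -0.7193], [0, 1, 0], [0.7193, 0, 0.6947]]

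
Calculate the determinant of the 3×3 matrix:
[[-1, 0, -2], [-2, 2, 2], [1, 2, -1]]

Expansion along first row:
det = -1·det([[2,2],[2,-1]]) - 0·det([[-2,2],[1,-1]]) + -2·det([[-2,2],[1,2]])
    = -1·(2·-1 - 2·2) - 0·(-2·-1 - 2·1) + -2·(-2·2 - 2·1)
    = -1·-6 - 0·0 + -2·-6
    = 6 + 0 + 12 = 18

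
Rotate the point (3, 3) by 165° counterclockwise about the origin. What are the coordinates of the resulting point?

Rotation matrix for 165°: [[cos 165°, -sin 165°], [sin 165°, cos 165°]] ≈ [[-0.965926, -0.258819], [0.258819, -0.965926]]
[[-0.965926, -0.258819], [0.258819, -0.965926]] × [3, 3]ᵀ ≈ [-3.6742, -2.1213]ᵀ
Result: (-3.6742, -2.1213)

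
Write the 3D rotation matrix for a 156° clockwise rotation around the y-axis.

Rotation matrix for clockwise 156° around y-axis:
A clockwise rotation by 156° is a counterclockwise rotation by -156°.
cos(-156°) = -0.9135, sin(-156°) = -0.4067
Result: [[-0.9135, 0, -0.4067], [0, 1, 0], [0.4067, 0, -0.9135]]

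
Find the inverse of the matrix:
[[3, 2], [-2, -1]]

For [[a,b],[c,d]], inverse = (1/det)·[[d,-b],[-c,a]]
det = (3)(-1) - (2)(-2) = -3 - -4 = 1
Inverse = [[-1, -2], [2, 3]]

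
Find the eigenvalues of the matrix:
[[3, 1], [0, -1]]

Characteristic equation: det(A - λI) = 0
λ² - (trace)λ + (det) = 0
trace = 3 + -1 = 2, det = (3)(-1) - (1)(0) = -3
λ² - (2)λ + (-3) = 0
λ = (2 ± √((2)² - 4·(-3))) / 2 = (2 ± √16) / 2
Solving: λ = -1, 3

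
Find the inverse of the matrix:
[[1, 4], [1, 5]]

For [[a,b],[c,d]], inverse = (1/det)·[[d,-b],[-c,a]]
det = (1)(5) - (4)(1) = 5 - 4 = 1
Inverse = [[5, -4], [-1, 1]]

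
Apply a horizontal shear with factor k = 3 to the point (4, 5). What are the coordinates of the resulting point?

Shear matrix for horizontal shear with factor k = 3:
[[1, 3], [0, 1]]
Result: (4, 5) → (19, 5)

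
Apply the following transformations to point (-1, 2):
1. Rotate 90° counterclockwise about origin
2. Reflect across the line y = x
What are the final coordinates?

Step 1: Rotate 90° → (-2, -1)
Step 2: Reflect across line y = x → (-1, -2)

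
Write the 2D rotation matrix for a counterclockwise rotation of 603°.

Rotation matrix formula: [[cos θ, -sin θ], [sin θ, cos θ]]
For θ = 603°:
cos(603°) = -0.4540
sin(603°) = -0.8910
Result: [[-0.4540, 0.8910], [-0.8910, -0.4540]]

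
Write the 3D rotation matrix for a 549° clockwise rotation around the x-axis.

Rotation matrix for clockwise 549° around x-axis:
A clockwise rotation by 549° is a counterclockwise rotation by -549°.
cos(-549°) = -0.9877, sin(-549°) = 0.1564
Result: [[1, 0, 0], [0, -0.9877, -0.1564], [0, 0.1564, -0.9877]]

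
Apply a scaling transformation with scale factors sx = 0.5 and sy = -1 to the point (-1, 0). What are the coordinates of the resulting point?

Scaling matrix:
[[0.50, 0], [0, -1]]
Result: (-1 × 0.5, 0 × -1) = (-0.5, 0)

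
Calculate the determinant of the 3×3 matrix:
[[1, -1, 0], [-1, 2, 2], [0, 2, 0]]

Expansion along first row:
det = 1·det([[2,2],[2,0]]) - -1·det([[-1,2],[0,0]]) + 0·det([[-1,2],[0,2]])
    = 1·(2·0 - 2·2) - -1·(-1·0 - 2·0) + 0·(-1·2 - 2·0)
    = 1·-4 - -1·0 + 0·-2
    = -4 + 0 + 0 = -4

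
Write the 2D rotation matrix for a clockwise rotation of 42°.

Rotation matrix formula: [[cos θ, -sin θ], [sin θ, cos θ]]
A clockwise rotation by 42° is equivalent to a counterclockwise rotation by -42°.
For θ = -42°:
cos(-42°) = 0.7431
sin(-42°) = -0.6691
Result: [[0.7431, 0.6691], [-0.6691, 0.7431]]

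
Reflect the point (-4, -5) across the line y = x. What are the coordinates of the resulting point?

Reflection across line y = x: (-4, -5) → (-5, -4)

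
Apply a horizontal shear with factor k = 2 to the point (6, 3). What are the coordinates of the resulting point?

Shear matrix for horizontal shear with factor k = 2:
[[1, 2], [0, 1]]
Result: (6, 3) → (12, 3)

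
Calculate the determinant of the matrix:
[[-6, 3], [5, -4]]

For a 2×2 matrix [[a, b], [c, d]], det = ad - bc
det = (-6)(-4) - (3)(5) = 24 - 15 = 9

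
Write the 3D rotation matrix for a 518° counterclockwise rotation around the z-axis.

Rotation matrix for counterclockwise 518° around z-axis:
cos(518°) = -0.9272, sin(518°) = 0.3746
Result: [[-0.9272, -0.3746, 0], [0.3746, -0.9272, 0], [0, 0, 1]]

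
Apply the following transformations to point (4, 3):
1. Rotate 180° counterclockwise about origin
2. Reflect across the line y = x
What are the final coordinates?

Step 1: Rotate 180° → (-4, -3)
Step 2: Reflect across line y = x → (-3, -4)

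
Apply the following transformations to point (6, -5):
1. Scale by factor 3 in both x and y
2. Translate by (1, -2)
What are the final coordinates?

Step 1: Scale (6, -5) by 3 → (18, -15)
Step 2: Translate by (1, -2) → (19, -17)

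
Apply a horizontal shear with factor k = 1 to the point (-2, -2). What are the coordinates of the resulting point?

Shear matrix for horizontal shear with factor k = 1:
[[1, 1], [0, 1]]
Result: (-2, -2) → (-4, -2)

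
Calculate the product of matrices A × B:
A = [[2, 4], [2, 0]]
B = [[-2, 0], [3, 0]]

Matrix multiplication:
C[0][0] = 2×-2 + 4×3 = 8
C[0][1] = 2×0 + 4×0 = 0
C[1][0] = 2×-2 + 0×3 = -4
C[1][1] = 2×0 + 0×0 = 0
Result: [[8, 0], [-4, 0]]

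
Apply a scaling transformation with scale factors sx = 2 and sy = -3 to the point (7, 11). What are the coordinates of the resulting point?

Scaling matrix:
[[2, 0], [0, -3]]
Result: (7 × 2, 11 × -3) = (14, -33)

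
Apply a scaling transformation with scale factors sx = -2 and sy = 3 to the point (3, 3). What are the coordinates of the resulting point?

Scaling matrix:
[[-2, 0], [0, 3]]
Result: (3 × -2, 3 × 3) = (-6, 9)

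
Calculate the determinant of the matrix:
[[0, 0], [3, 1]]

For a 2×2 matrix [[a, b], [c, d]], det = ad - bc
det = (0)(1) - (0)(3) = 0 - 0 = 0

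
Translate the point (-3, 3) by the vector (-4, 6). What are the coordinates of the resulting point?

Translation by (-4, 6) (homogeneous matrix [[1, 0, -4], [0, 1, 6], [0, 0, 1]]):
x' = -3 + -4 = -7
y' = 3 + 6 = 9
Result: (-7, 9)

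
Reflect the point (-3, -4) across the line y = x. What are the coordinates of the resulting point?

Reflection across line y = x: (-3, -4) → (-4, -3)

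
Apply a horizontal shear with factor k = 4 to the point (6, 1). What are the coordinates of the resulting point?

Shear matrix for horizontal shear with factor k = 4:
[[1, 4], [0, 1]]
Result: (6, 1) → (10, 1)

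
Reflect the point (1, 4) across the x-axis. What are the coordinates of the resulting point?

Reflection across x-axis: (1, 4) → (1, -4)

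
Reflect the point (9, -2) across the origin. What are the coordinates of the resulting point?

Reflection across origin: (9, -2) → (-9, 2)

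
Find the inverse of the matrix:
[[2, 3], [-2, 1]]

For [[a,b],[c,d]], inverse = (1/det)·[[d,-b],[-c,a]]
det = (2)(1) - (3)(-2) = 2 - -6 = 8
Inverse = (1/8)·[[1, -3], [2, 2]]
= [[1/8, -3/8], [1/4, 1/4]]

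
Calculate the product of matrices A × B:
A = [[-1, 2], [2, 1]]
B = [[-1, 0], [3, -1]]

Matrix multiplication:
C[0][0] = -1×-1 + 2×3 = 7
C[0][1] = -1×0 + 2×-1 = -2
C[1][0] = 2×-1 + 1×3 = 1
C[1][1] = 2×0 + 1×-1 = -1
Result: [[7, -2], [1, -1]]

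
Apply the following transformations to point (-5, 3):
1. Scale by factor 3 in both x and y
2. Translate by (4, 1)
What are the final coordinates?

Step 1: Scale (-5, 3) by 3 → (-15, 9)
Step 2: Translate by (4, 1) → (-11, 10)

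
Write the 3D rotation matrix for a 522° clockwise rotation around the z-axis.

Rotation matrix for clockwise 522° around z-axis:
A clockwise rotation by 522° is a counterclockwise rotation by -522°.
cos(-522°) = -0.9511, sin(-522°) = -0.3090
Result: [[-0.9511, 0.3090, 0], [-0.3090, -0.9511, 0], [0, 0, 1]]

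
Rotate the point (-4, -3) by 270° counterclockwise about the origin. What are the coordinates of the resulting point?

Rotation matrix for 270°: [[cos 270°, -sin 270°], [sin 270°, cos 270°]] = [[0, 1], [-1, 0]]
[[0, 1], [-1, 0]] × [-4, -3]ᵀ = [-3, 4]ᵀ
Result: (-3, 4)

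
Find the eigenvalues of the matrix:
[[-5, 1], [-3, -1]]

Characteristic equation: det(A - λI) = 0
λ² - (trace)λ + (det) = 0
trace = -5 + -1 = -6, det = (-5)(-1) - (1)(-3) = 8
λ² - (-6)λ + (8) = 0
λ = (-6 ± √((-6)² - 4·(8))) / 2 = (-6 ± √4) / 2
Solving: λ = -4, -2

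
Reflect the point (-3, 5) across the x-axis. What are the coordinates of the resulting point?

Reflection across x-axis: (-3, 5) → (-3, -5)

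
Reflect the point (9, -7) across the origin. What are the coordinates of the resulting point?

Reflection across origin: (9, -7) → (-9, 7)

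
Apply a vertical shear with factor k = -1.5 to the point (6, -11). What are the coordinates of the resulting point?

Shear matrix for vertical shear with factor k = -1.5:
[[1, 0], [-1.50, 1]]
Result: (6, -11) → (6, -20)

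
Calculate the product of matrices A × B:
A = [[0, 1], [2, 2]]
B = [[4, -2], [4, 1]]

Matrix multiplication:
C[0][0] = 0×4 + 1×4 = 4
C[0][1] = 0×-2 + 1×1 = 1
C[1][0] = 2×4 + 2×4 = 16
C[1][1] = 2×-2 + 2×1 = -2
Result: [[4, 1], [16, -2]]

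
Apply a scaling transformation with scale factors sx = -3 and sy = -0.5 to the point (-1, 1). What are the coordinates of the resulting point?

Scaling matrix:
[[-3, 0], [0, -0.50]]
Result: (-1 × -3, 1 × -0.5) = (3, -0.5)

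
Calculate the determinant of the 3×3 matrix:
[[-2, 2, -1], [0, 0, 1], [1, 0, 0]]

Expansion along first row:
det = -2·det([[0,1],[0,0]]) - 2·det([[0,1],[1,0]]) + -1·det([[0,0],[1,0]])
    = -2·(0·0 - 1·0) - 2·(0·0 - 1·1) + -1·(0·0 - 0·1)
    = -2·0 - 2·-1 + -1·0
    = 0 + 2 + 0 = 2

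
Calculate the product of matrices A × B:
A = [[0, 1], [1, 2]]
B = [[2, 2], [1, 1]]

Matrix multiplication:
C[0][0] = 0×2 + 1×1 = 1
C[0][1] = 0×2 + 1×1 = 1
C[1][0] = 1×2 + 2×1 = 4
C[1][1] = 1×2 + 2×1 = 4
Result: [[1, 1], [4, 4]]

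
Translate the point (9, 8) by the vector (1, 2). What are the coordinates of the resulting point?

Translation by (1, 2) (homogeneous matrix [[1, 0, 1], [0, 1, 2], [0, 0, 1]]):
x' = 9 + 1 = 10
y' = 8 + 2 = 10
Result: (10, 10)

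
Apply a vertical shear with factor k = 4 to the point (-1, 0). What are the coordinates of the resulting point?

Shear matrix for vertical shear with factor k = 4:
[[1, 0], [4, 1]]
Result: (-1, 0) → (-1, -4)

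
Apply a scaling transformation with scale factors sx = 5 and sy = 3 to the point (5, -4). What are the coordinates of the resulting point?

Scaling matrix:
[[5, 0], [0, 3]]
Result: (5 × 5, -4 × 3) = (25, -12)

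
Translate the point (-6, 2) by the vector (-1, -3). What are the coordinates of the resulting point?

Translation by (-1, -3) (homogeneous matrix [[1, 0, -1], [0, 1, -3], [0, 0, 1]]):
x' = -6 + -1 = -7
y' = 2 + -3 = -1
Result: (-7, -1)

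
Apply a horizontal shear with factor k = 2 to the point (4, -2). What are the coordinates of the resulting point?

Shear matrix for horizontal shear with factor k = 2:
[[1, 2], [0, 1]]
Result: (4, -2) → (0, -2)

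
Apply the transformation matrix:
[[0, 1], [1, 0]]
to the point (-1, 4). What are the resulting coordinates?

Matrix multiplication:
[[0, 1], [1, 0]] × [-1, 4]ᵀ
= [(0)(-1) + (1)(4), (1)(-1) + (0)(4)]ᵀ
= [4, -1]ᵀ
Result: (4, -1)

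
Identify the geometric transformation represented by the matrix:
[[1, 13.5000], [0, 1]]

This matrix represents: horizontal shear with factor 13.5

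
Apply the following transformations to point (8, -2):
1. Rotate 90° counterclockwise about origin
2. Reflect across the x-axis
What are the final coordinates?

Step 1: Rotate 90° → (2, 8)
Step 2: Reflect across x-axis → (2, -8)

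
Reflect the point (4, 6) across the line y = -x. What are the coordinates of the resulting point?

Reflection across line y = -x: (4, 6) → (-6, -4)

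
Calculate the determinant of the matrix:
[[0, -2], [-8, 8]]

For a 2×2 matrix [[a, b], [c, d]], det = ad - bc
det = (0)(8) - (-2)(-8) = 0 - 16 = -16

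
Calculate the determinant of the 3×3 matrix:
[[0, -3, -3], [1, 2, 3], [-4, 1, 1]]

Expansion along first row:
det = 0·det([[2,3],[1,1]]) - -3·det([[1,3],[-4,1]]) + -3·det([[1,2],[-4,1]])
    = 0·(2·1 - 3·1) - -3·(1·1 - 3·-4) + -3·(1·1 - 2·-4)
    = 0·-1 - -3·13 + -3·9
    = 0 + 39 + -27 = 12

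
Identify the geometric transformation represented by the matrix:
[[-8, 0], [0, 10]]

This matrix represents: non-uniform scaling by sx = -8, sy = 10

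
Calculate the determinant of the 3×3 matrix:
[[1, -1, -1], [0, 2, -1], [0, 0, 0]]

Expansion along first row:
det = 1·det([[2,-1],[0,0]]) - -1·det([[0,-1],[0,0]]) + -1·det([[0,2],[0,0]])
    = 1·(2·0 - -1·0) - -1·(0·0 - -1·0) + -1·(0·0 - 2·0)
    = 1·0 - -1·0 + -1·0
    = 0 + 0 + 0 = 0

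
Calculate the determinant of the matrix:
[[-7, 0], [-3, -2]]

For a 2×2 matrix [[a, b], [c, d]], det = ad - bc
det = (-7)(-2) - (0)(-3) = 14 - 0 = 14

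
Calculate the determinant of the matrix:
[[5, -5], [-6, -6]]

For a 2×2 matrix [[a, b], [c, d]], det = ad - bc
det = (5)(-6) - (-5)(-6) = -30 - 30 = -60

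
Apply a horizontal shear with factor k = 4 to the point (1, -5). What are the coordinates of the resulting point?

Shear matrix for horizontal shear with factor k = 4:
[[1, 4], [0, 1]]
Result: (1, -5) → (-19, -5)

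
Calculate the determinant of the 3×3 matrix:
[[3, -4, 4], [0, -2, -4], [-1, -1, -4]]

Expansion along first row:
det = 3·det([[-2,-4],[-1,-4]]) - -4·det([[0,-4],[-1,-4]]) + 4·det([[0,-2],[-1,-1]])
    = 3·(-2·-4 - -4·-1) - -4·(0·-4 - -4·-1) + 4·(0·-1 - -2·-1)
    = 3·4 - -4·-4 + 4·-2
    = 12 + -16 + -8 = -12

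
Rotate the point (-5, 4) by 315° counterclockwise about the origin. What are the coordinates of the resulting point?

Rotation matrix for 315°: [[cos 315°, -sin 315°], [sin 315°, cos 315°]] ≈ [[0.707107, 0.707107], [-0.707107, 0.707107]]
[[0.707107, 0.707107], [-0.707107, 0.707107]] × [-5, 4]ᵀ ≈ [-0.7071, 6.3640]ᵀ
Result: (-0.7071, 6.3640)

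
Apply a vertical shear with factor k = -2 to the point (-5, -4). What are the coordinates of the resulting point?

Shear matrix for vertical shear with factor k = -2:
[[1, 0], [-2, 1]]
Result: (-5, -4) → (-5, 6)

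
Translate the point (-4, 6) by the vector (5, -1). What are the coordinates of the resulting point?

Translation by (5, -1) (homogeneous matrix [[1, 0, 5], [0, 1, -1], [0, 0, 1]]):
x' = -4 + 5 = 1
y' = 6 + -1 = 5
Result: (1, 5)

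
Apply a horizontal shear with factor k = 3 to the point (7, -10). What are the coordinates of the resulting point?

Shear matrix for horizontal shear with factor k = 3:
[[1, 3], [0, 1]]
Result: (7, -10) → (-23, -10)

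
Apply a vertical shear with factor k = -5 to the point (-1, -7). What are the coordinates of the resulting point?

Shear matrix for vertical shear with factor k = -5:
[[1, 0], [-5, 1]]
Result: (-1, -7) → (-1, -2)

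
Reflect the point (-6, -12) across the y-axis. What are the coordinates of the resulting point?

Reflection across y-axis: (-6, -12) → (6, -12)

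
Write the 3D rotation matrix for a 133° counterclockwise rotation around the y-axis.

Rotation matrix for counterclockwise 133° around y-axis:
cos(133°) = -0.6820, sin(133°) = 0.7314
Result: [[-0.6820, 0, 0.7314], [0, 1, 0], [-0.7314, 0, -0.6820]]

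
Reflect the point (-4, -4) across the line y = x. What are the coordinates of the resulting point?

Reflection across line y = x: (-4, -4) → (-4, -4)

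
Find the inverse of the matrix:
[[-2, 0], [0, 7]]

For [[a,b],[c,d]], inverse = (1/det)·[[d,-b],[-c,a]]
det = (-2)(7) - (0)(0) = -14 - 0 = -14
Inverse = (1/-14)·[[7, 0], [0, -2]]
= [[-1/2, 0], [0, 1/7]]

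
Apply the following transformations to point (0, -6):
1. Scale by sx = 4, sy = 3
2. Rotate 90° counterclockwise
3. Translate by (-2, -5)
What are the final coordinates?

Step 1: Scale → (0, -18)
Step 2: Rotate 90° → (18, 0)
Step 3: Translate → (16, -5)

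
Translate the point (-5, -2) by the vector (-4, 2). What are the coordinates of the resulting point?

Translation by (-4, 2) (homogeneous matrix [[1, 0, -4], [0, 1, 2], [0, 0, 1]]):
x' = -5 + -4 = -9
y' = -2 + 2 = 0
Result: (-9, 0)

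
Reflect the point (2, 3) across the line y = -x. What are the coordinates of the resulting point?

Reflection across line y = -x: (2, 3) → (-3, -2)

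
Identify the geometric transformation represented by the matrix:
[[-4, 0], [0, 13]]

This matrix represents: non-uniform scaling by sx = -4, sy = 13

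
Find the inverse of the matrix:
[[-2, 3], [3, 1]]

For [[a,b],[c,d]], inverse = (1/det)·[[d,-b],[-c,a]]
det = (-2)(1) - (3)(3) = -2 - 9 = -11
Inverse = (1/-11)·[[1, -3], [-3, -2]]
= [[-1/11, 3/11], [3/11, 2/11]]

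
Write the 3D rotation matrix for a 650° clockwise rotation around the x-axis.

Rotation matrix for clockwise 650° around x-axis:
A clockwise rotation by 650° is a counterclockwise rotation by -650°.
cos(-650°) = 0.3420, sin(-650°) = 0.9397
Result: [[1, 0, 0], [0, 0.3420, -0.9397], [0, 0.9397, 0.3420]]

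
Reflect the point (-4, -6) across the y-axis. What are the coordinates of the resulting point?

Reflection across y-axis: (-4, -6) → (4, -6)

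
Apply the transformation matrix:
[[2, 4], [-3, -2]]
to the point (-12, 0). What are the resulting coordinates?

Matrix multiplication:
[[2, 4], [-3, -2]] × [-12, 0]ᵀ
= [(2)(-12) + (4)(0), (-3)(-12) + (-2)(0)]ᵀ
= [-24, 36]ᵀ
Result: (-24, 36)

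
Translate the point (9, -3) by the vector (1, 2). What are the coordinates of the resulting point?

Translation by (1, 2) (homogeneous matrix [[1, 0, 1], [0, 1, 2], [0, 0, 1]]):
x' = 9 + 1 = 10
y' = -3 + 2 = -1
Result: (10, -1)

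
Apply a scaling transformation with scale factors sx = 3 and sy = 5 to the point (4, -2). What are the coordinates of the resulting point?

Scaling matrix:
[[3, 0], [0, 5]]
Result: (4 × 3, -2 × 5) = (12, -10)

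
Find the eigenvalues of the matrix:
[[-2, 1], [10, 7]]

Characteristic equation: det(A - λI) = 0
λ² - (trace)λ + (det) = 0
trace = -2 + 7 = 5, det = (-2)(7) - (1)(10) = -24
λ² - (5)λ + (-24) = 0
λ = (5 ± √((5)² - 4·(-24))) / 2 = (5 ± √121) / 2
Solving: λ = -3, 8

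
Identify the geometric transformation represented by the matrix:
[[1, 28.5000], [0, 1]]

This matrix represents: horizontal shear with factor 28.5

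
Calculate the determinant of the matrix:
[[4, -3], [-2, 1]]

For a 2×2 matrix [[a, b], [c, d]], det = ad - bc
det = (4)(1) - (-3)(-2) = 4 - 6 = -2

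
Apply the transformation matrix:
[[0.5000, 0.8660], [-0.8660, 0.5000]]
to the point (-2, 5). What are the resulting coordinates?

Matrix multiplication:
[[0.5000, 0.8660], [-0.8660, 0.5000]] × [-2, 5]ᵀ
= [(0.5000)(-2) + (0.8660)(5), (-0.8660)(-2) + (0.5000)(5)]ᵀ
= [3.3300, 4.2320]ᵀ
Result: (3.3300, 4.2320)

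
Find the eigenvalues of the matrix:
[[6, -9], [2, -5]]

Characteristic equation: det(A - λI) = 0
λ² - (trace)λ + (det) = 0
trace = 6 + -5 = 1, det = (6)(-5) - (-9)(2) = -12
λ² - (1)λ + (-12) = 0
λ = (1 ± √((1)² - 4·(-12))) / 2 = (1 ± √49) / 2
Solving: λ = -3, 4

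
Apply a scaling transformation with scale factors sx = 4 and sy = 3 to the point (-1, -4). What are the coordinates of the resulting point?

Scaling matrix:
[[4, 0], [0, 3]]
Result: (-1 × 4, -4 × 3) = (-4, -12)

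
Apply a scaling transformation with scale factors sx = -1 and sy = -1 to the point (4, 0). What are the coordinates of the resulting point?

Scaling matrix:
[[-1, 0], [0, -1]]
Result: (4 × -1, 0 × -1) = (-4, 0)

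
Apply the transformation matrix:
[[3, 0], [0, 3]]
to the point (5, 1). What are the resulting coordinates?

Matrix multiplication:
[[3, 0], [0, 3]] × [5, 1]ᵀ
= [(3)(5) + (0)(1), (0)(5) + (3)(1)]ᵀ
= [15, 3]ᵀ
Result: (15, 3)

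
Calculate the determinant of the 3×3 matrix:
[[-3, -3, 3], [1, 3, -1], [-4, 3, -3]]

Expansion along first row:
det = -3·det([[3,-1],[3,-3]]) - -3·det([[1,-1],[-4,-3]]) + 3·det([[1,3],[-4,3]])
    = -3·(3·-3 - -1·3) - -3·(1·-3 - -1·-4) + 3·(1·3 - 3·-4)
    = -3·-6 - -3·-7 + 3·15
    = 18 + -21 + 45 = 42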